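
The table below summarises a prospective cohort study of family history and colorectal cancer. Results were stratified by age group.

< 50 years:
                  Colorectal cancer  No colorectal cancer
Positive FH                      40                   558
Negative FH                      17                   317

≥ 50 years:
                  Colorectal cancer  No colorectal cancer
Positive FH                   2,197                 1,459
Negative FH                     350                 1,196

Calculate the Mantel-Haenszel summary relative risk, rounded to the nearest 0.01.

RR_MH = Σ(aᵢ·n₀ᵢ/nᵢ) / Σ(cᵢ·n₁ᵢ/nᵢ), with n₁ᵢ = aᵢ+bᵢ (exposed), n₀ᵢ = cᵢ+dᵢ (unexposed), nᵢ = n₁ᵢ+n₀ᵢ.
Stratum 1 (< 50 years): n₁ = 598, n₀ = 334, n = 932; a·n₀/n = 40·334/932 = 14.3348; c·n₁/n = 17·598/932 = 10.9077
Stratum 2 (≥ 50 years): n₁ = 3656, n₀ = 1546, n = 5202; a·n₀/n = 2197·1546/5202 = 652.9339; c·n₁/n = 350·3656/5202 = 245.9823
RR_MH = (14.3348 + 652.9339) / (10.9077 + 245.9823) = 667.2686 / 256.8900 = 2.59749

2.60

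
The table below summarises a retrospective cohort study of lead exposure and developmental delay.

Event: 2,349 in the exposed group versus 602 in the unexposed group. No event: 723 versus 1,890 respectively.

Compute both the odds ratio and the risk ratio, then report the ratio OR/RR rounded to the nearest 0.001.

From the description: a = 2349, b = 723, c = 602, d = 1890.
OR = (2349·1890)/(723·602) = 4439610/435246 = 10.20023
Risk in exposed = 2349/3072 = 0.76465; risk in unexposed = 602/2492 = 0.24157; RR = 3.16529
OR/RR = 10.20023 / 3.16529 = 3.22253
The outcome is not rare, so the OR lies further from 1 than the RR.

3.223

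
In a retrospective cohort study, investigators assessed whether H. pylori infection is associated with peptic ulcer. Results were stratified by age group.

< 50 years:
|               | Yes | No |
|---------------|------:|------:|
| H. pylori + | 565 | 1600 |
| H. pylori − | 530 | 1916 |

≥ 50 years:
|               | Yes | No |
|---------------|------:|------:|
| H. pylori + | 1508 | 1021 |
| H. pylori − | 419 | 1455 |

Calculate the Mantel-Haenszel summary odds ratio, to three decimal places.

2.608

OR_MH = Σ(aᵢdᵢ/nᵢ) / Σ(bᵢcᵢ/nᵢ), where nᵢ is the stratum total.
Stratum 1 (< 50 years): n = 4611; a·d/n = 565·1916/4611 = 234.7734; b·c/n = 1600·530/4611 = 183.9080
Stratum 2 (≥ 50 years): n = 4403; a·d/n = 1508·1455/4403 = 498.3284; b·c/n = 1021·419/4403 = 97.1608
OR_MH = (234.7734 + 498.3284) / (183.9080 + 97.1608) = 733.1018 / 281.0688 = 2.60826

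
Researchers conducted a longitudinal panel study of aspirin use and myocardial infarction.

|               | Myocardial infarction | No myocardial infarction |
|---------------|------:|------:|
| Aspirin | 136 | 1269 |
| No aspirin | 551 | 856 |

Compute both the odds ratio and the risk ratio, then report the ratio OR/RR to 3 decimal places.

0.674

Cells: a = 136, b = 1269, c = 551, d = 856.
OR = (136·856)/(1269·551) = 116416/699219 = 0.16649
Risk in exposed = 136/1405 = 0.09680; risk in unexposed = 551/1407 = 0.39161; RR = 0.24718
OR/RR = 0.16649 / 0.24718 = 0.67359
The outcome is not rare, so the OR lies further from 1 than the RR.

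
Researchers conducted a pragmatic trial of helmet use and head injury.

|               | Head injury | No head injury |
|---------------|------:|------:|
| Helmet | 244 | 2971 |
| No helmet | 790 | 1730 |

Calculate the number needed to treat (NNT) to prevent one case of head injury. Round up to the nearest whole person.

Risk in treated group = 244/3215 = 0.07589; risk in control = 790/2520 = 0.31349.
Absolute risk reduction = 0.31349 − 0.07589 = 0.23760
NNT = 1 / ARR = 1 / 0.23760 = 4.209 → round up → 5

5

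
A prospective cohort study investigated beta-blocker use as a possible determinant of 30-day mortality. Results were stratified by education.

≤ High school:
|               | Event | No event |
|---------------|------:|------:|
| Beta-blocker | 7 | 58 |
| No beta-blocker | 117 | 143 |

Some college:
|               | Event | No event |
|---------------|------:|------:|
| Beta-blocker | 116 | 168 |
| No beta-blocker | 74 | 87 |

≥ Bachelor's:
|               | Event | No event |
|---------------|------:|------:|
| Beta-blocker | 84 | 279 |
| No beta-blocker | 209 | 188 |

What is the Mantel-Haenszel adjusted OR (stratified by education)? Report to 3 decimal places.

OR_MH = Σ(aᵢdᵢ/nᵢ) / Σ(bᵢcᵢ/nᵢ), where nᵢ is the stratum total.
Stratum 1 (≤ High school): n = 325; a·d/n = 7·143/325 = 3.0800; b·c/n = 58·117/325 = 20.8800
Stratum 2 (Some college): n = 445; a·d/n = 116·87/445 = 22.6787; b·c/n = 168·74/445 = 27.9371
Stratum 3 (≥ Bachelor's): n = 760; a·d/n = 84·188/760 = 20.7789; b·c/n = 279·209/760 = 76.7250
OR_MH = (3.0800 + 22.6787 + 20.7789) / (20.8800 + 27.9371 + 76.7250) = 46.5376 / 125.5421 = 0.37069

0.371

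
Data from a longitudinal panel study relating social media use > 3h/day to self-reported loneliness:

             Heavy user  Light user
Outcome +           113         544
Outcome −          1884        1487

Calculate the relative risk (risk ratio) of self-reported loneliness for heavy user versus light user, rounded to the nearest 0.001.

Reading the table with exposure as columns: a = 113 (Heavy user, case), b = 1884 (Heavy user, non-case), c = 544 (Light user, case), d = 1487.
Risk in exposed = 113/1997 = 0.05658; risk in unexposed = 544/2031 = 0.26785.
RR = 0.05658 / 0.26785 = 0.21126
The risk is 79% lower among the exposed than among the unexposed.

0.211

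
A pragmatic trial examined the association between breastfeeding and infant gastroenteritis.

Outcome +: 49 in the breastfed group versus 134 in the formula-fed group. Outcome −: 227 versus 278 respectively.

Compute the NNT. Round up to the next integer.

Risk in treated group = 49/276 = 0.17754; risk in control = 134/412 = 0.32524.
Absolute risk reduction = 0.32524 − 0.17754 = 0.14771
NNT = 1 / ARR = 1 / 0.14771 = 6.770 → round up → 7

7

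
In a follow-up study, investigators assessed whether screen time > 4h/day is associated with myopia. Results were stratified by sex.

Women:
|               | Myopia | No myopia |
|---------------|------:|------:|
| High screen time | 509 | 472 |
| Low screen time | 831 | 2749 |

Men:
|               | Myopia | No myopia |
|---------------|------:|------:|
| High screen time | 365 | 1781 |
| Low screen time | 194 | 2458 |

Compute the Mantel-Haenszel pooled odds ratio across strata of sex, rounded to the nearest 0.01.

OR_MH = Σ(aᵢdᵢ/nᵢ) / Σ(bᵢcᵢ/nᵢ), where nᵢ is the stratum total.
Stratum 1 (Women): n = 4561; a·d/n = 509·2749/4561 = 306.7838; b·c/n = 472·831/4561 = 85.9969
Stratum 2 (Men): n = 4798; a·d/n = 365·2458/4798 = 186.9883; b·c/n = 1781·194/4798 = 72.0121
OR_MH = (306.7838 + 186.9883) / (85.9969 + 72.0121) = 493.7721 / 158.0090 = 3.12496

3.12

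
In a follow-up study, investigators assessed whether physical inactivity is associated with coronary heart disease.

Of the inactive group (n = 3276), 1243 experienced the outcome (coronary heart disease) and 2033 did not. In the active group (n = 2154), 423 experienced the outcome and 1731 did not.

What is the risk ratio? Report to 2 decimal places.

From the description: a = 1243, b = 2033, c = 423, d = 1731.
Risk in exposed = 1243/3276 = 0.37943; risk in unexposed = 423/2154 = 0.19638.
RR = 0.37943 / 0.19638 = 1.93211
The risk among the exposed is 1.93 times that among the unexposed.

1.93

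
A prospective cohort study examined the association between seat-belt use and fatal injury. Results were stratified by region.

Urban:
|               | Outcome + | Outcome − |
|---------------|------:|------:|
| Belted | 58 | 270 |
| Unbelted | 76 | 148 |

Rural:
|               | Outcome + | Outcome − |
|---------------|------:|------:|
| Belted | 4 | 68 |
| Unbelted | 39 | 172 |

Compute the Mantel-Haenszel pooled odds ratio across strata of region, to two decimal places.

0.39

OR_MH = Σ(aᵢdᵢ/nᵢ) / Σ(bᵢcᵢ/nᵢ), where nᵢ is the stratum total.
Stratum 1 (Urban): n = 552; a·d/n = 58·148/552 = 15.5507; b·c/n = 270·76/552 = 37.1739
Stratum 2 (Rural): n = 283; a·d/n = 4·172/283 = 2.4311; b·c/n = 68·39/283 = 9.3710
OR_MH = (15.5507 + 2.4311) / (37.1739 + 9.3710) = 17.9818 / 46.5449 = 0.38633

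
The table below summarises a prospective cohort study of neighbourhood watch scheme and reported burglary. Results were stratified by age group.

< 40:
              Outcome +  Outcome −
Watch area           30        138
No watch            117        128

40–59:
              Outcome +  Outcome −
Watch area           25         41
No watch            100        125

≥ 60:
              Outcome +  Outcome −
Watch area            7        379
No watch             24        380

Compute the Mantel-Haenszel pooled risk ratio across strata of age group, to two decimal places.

RR_MH = Σ(aᵢ·n₀ᵢ/nᵢ) / Σ(cᵢ·n₁ᵢ/nᵢ), with n₁ᵢ = aᵢ+bᵢ (exposed), n₀ᵢ = cᵢ+dᵢ (unexposed), nᵢ = n₁ᵢ+n₀ᵢ.
Stratum 1 (< 40): n₁ = 168, n₀ = 245, n = 413; a·n₀/n = 30·245/413 = 17.7966; c·n₁/n = 117·168/413 = 47.5932
Stratum 2 (40–59): n₁ = 66, n₀ = 225, n = 291; a·n₀/n = 25·225/291 = 19.3299; c·n₁/n = 100·66/291 = 22.6804
Stratum 3 (≥ 60): n₁ = 386, n₀ = 404, n = 790; a·n₀/n = 7·404/790 = 3.5797; c·n₁/n = 24·386/790 = 11.7266
RR_MH = (17.7966 + 19.3299 + 3.5797) / (47.5932 + 22.6804 + 11.7266) = 40.7063 / 82.0002 = 0.49642

0.50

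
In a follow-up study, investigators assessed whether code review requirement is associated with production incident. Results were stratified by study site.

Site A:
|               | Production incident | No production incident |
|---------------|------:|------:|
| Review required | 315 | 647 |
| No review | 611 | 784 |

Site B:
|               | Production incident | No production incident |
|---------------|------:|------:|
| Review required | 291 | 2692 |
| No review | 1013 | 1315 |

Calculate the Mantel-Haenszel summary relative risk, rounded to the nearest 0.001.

0.384

RR_MH = Σ(aᵢ·n₀ᵢ/nᵢ) / Σ(cᵢ·n₁ᵢ/nᵢ), with n₁ᵢ = aᵢ+bᵢ (exposed), n₀ᵢ = cᵢ+dᵢ (unexposed), nᵢ = n₁ᵢ+n₀ᵢ.
Stratum 1 (Site A): n₁ = 962, n₀ = 1395, n = 2357; a·n₀/n = 315·1395/2357 = 186.4340; c·n₁/n = 611·962/2357 = 249.3772
Stratum 2 (Site B): n₁ = 2983, n₀ = 2328, n = 5311; a·n₀/n = 291·2328/5311 = 127.5556; c·n₁/n = 1013·2983/5311 = 568.9661
RR_MH = (186.4340 + 127.5556) / (249.3772 + 568.9661) = 313.9897 / 818.3433 = 0.38369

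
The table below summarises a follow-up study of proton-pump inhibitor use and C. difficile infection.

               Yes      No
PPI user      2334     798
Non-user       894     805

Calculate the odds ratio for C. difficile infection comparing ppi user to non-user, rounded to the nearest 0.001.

Cells: a = 2334, b = 798, c = 894, d = 805.
OR = (a·d)/(b·c) = (2334 × 805) / (798 × 894) = 1878870 / 713412 = 2.63364
The odds of C. difficile infection are about 2.63 times as high in the ppi user group.

2.634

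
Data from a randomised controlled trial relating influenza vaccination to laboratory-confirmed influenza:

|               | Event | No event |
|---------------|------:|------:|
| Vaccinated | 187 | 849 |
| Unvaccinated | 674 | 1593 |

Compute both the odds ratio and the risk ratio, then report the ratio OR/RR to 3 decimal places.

0.857

Cells: a = 187, b = 849, c = 674, d = 1593.
OR = (187·1593)/(849·674) = 297891/572226 = 0.52058
Risk in exposed = 187/1036 = 0.18050; risk in unexposed = 674/2267 = 0.29731; RR = 0.60712
OR/RR = 0.52058 / 0.60712 = 0.85746
The outcome is not rare, so the OR lies further from 1 than the RR.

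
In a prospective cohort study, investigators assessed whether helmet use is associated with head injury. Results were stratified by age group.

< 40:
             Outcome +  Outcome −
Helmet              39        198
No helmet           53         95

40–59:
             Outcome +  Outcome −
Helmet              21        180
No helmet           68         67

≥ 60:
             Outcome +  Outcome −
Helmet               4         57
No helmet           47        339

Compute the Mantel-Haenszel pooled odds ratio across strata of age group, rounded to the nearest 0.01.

OR_MH = Σ(aᵢdᵢ/nᵢ) / Σ(bᵢcᵢ/nᵢ), where nᵢ is the stratum total.
Stratum 1 (< 40): n = 385; a·d/n = 39·95/385 = 9.6234; b·c/n = 198·53/385 = 27.2571
Stratum 2 (40–59): n = 336; a·d/n = 21·67/336 = 4.1875; b·c/n = 180·68/336 = 36.4286
Stratum 3 (≥ 60): n = 447; a·d/n = 4·339/447 = 3.0336; b·c/n = 57·47/447 = 5.9933
OR_MH = (9.6234 + 4.1875 + 3.0336) / (27.2571 + 36.4286 + 5.9933) = 16.8444 / 69.6790 = 0.24174

0.24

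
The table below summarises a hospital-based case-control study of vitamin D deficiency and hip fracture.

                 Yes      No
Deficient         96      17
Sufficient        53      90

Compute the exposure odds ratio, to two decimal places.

Cells: a = 96, b = 17, c = 53, d = 90.
OR = (a·d)/(b·c) = (96 × 90) / (17 × 53) = 8640 / 901 = 9.58935
The odds of hip fracture are about 9.59 times as high in the deficient group.

9.59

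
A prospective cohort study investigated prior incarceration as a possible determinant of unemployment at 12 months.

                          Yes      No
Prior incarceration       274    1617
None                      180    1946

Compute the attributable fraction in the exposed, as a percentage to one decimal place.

41.6

Cells: a = 274, b = 1617, c = 180, d = 1946.
Risk in exposed = 274/1891 = 0.14490; risk in unexposed = 180/2126 = 0.08467.
RR = 0.14490/0.08467 = 1.71139
AR% = (RR − 1)/RR × 100 = (1.71139 − 1)/1.71139 × 100 = 41.5681%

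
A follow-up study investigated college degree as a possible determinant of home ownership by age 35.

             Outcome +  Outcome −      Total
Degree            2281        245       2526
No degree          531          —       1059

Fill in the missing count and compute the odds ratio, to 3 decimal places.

9.258

The missing cell is in the unexposed row: 1059 − 531 = 528.
So a = 2281, b = 245, c = 531, d = 528.
OR = (a·d)/(b·c) = (2281 × 528) / (245 × 531) = 1204368 / 130095 = 9.25760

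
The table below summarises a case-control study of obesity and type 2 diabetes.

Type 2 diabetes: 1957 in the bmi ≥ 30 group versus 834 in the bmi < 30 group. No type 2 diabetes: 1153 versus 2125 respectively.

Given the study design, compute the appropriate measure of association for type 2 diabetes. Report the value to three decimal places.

4.325

From the description: a = 1957, b = 1153, c = 834, d = 2125.
This is a case-control study: participants were sampled on outcome status, so risks in the source population cannot be estimated directly — relative risk is not valid here. The odds ratio is the appropriate measure.
OR = (a·d)/(b·c) = (1957 × 2125) / (1153 × 834) = 4158625 / 961602 = 4.32468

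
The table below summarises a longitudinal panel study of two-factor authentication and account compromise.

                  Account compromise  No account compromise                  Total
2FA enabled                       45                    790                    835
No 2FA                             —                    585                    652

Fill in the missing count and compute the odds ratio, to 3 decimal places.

0.497

The missing cell is in the unexposed row: 652 − 585 = 67.
So a = 45, b = 790, c = 67, d = 585.
OR = (a·d)/(b·c) = (45 × 585) / (790 × 67) = 26325 / 52930 = 0.49735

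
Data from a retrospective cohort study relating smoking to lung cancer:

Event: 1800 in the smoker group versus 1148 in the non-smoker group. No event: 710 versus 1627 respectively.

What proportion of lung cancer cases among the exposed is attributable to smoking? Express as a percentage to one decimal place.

From the description: a = 1800, b = 710, c = 1148, d = 1627.
Risk in exposed = 1800/2510 = 0.71713; risk in unexposed = 1148/2775 = 0.41369.
RR = 0.71713/0.41369 = 1.73348
AR% = (RR − 1)/RR × 100 = (1.73348 − 1)/1.73348 × 100 = 42.3127%

42.3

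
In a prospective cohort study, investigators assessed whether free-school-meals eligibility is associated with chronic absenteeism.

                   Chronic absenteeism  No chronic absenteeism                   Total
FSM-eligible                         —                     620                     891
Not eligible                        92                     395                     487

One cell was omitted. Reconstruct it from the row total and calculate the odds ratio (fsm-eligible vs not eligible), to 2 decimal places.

The missing cell is in the exposed row: 891 − 620 = 271.
So a = 271, b = 620, c = 92, d = 395.
OR = (a·d)/(b·c) = (271 × 395) / (620 × 92) = 107045 / 57040 = 1.87667

1.88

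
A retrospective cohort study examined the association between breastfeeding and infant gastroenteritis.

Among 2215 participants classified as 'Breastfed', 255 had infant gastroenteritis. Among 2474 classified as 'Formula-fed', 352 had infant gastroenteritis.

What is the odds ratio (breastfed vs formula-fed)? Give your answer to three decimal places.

From the description: a = 255, b = 1960, c = 352, d = 2122.
OR = (a·d)/(b·c) = (255 × 2122) / (1960 × 352) = 541110 / 689920 = 0.78431
Exposure is associated with lower odds of infant gastroenteritis (OR = 0.78 < 1).

0.784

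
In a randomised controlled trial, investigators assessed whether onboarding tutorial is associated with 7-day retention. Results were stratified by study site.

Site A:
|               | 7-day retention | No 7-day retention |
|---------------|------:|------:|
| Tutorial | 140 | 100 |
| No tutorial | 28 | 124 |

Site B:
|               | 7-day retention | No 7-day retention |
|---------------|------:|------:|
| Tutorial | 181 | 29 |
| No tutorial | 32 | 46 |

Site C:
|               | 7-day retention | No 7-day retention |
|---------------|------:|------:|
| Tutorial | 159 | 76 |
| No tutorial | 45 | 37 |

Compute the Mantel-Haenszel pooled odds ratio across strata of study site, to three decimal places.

OR_MH = Σ(aᵢdᵢ/nᵢ) / Σ(bᵢcᵢ/nᵢ), where nᵢ is the stratum total.
Stratum 1 (Site A): n = 392; a·d/n = 140·124/392 = 44.2857; b·c/n = 100·28/392 = 7.1429
Stratum 2 (Site B): n = 288; a·d/n = 181·46/288 = 28.9097; b·c/n = 29·32/288 = 3.2222
Stratum 3 (Site C): n = 317; a·d/n = 159·37/317 = 18.5584; b·c/n = 76·45/317 = 10.7886
OR_MH = (44.2857 + 28.9097 + 18.5584) / (7.1429 + 3.2222 + 10.7886) = 91.7538 / 21.1537 = 4.33748

4.337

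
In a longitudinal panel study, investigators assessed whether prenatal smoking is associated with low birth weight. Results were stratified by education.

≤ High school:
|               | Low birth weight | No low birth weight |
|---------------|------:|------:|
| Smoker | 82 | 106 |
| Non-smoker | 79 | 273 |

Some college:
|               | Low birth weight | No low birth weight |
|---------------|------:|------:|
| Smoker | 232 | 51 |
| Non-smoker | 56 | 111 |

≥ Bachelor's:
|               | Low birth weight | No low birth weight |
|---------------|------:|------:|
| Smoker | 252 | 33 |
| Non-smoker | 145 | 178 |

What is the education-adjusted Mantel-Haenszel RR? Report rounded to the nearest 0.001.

2.092

RR_MH = Σ(aᵢ·n₀ᵢ/nᵢ) / Σ(cᵢ·n₁ᵢ/nᵢ), with n₁ᵢ = aᵢ+bᵢ (exposed), n₀ᵢ = cᵢ+dᵢ (unexposed), nᵢ = n₁ᵢ+n₀ᵢ.
Stratum 1 (≤ High school): n₁ = 188, n₀ = 352, n = 540; a·n₀/n = 82·352/540 = 53.4519; c·n₁/n = 79·188/540 = 27.5037
Stratum 2 (Some college): n₁ = 283, n₀ = 167, n = 450; a·n₀/n = 232·167/450 = 86.0978; c·n₁/n = 56·283/450 = 35.2178
Stratum 3 (≥ Bachelor's): n₁ = 285, n₀ = 323, n = 608; a·n₀/n = 252·323/608 = 133.8750; c·n₁/n = 145·285/608 = 67.9688
RR_MH = (53.4519 + 86.0978 + 133.8750) / (27.5037 + 35.2178 + 67.9688) = 273.4246 / 130.6902 = 2.09216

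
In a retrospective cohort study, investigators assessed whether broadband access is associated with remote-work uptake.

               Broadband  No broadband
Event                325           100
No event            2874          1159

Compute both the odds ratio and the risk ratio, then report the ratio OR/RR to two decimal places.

1.02

Reading the table with exposure as columns: a = 325 (Broadband, case), b = 2874 (Broadband, non-case), c = 100 (No broadband, case), d = 1159.
OR = (325·1159)/(2874·100) = 376675/287400 = 1.31063
Risk in exposed = 325/3199 = 0.10159; risk in unexposed = 100/1259 = 0.07943; RR = 1.27907
OR/RR = 1.31063 / 1.27907 = 1.02467
The outcome is not rare, so the OR lies further from 1 than the RR.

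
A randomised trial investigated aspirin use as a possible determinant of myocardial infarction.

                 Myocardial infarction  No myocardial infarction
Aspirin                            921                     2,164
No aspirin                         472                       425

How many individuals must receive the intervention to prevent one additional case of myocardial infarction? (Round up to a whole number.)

5

Risk in treated group = 921/3085 = 0.29854; risk in control = 472/897 = 0.52620.
Absolute risk reduction = 0.52620 − 0.29854 = 0.22766
NNT = 1 / ARR = 1 / 0.22766 = 4.393 → round up → 5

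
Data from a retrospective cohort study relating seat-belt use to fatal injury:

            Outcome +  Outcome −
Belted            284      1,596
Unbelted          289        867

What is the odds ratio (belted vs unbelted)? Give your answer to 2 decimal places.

Cells: a = 284, b = 1596, c = 289, d = 867.
OR = (a·d)/(b·c) = (284 × 867) / (1596 × 289) = 246228 / 461244 = 0.53383
Exposure is associated with lower odds of fatal injury (OR = 0.53 < 1).

0.53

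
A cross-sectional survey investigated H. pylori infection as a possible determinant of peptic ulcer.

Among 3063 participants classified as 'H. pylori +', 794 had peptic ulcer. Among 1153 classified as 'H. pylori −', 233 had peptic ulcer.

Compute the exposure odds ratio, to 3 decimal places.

1.382

From the description: a = 794, b = 2269, c = 233, d = 920.
OR = (a·d)/(b·c) = (794 × 920) / (2269 × 233) = 730480 / 528677 = 1.38171
The odds of peptic ulcer are about 1.38 times as high in the h. pylori + group.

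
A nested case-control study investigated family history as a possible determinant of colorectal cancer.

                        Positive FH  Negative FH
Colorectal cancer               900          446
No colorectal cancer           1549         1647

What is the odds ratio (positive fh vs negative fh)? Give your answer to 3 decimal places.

2.146

Reading the table with exposure as columns: a = 900 (Positive FH, case), b = 1549 (Positive FH, non-case), c = 446 (Negative FH, case), d = 1647.
OR = (a·d)/(b·c) = (900 × 1647) / (1549 × 446) = 1482300 / 690854 = 2.14561
The odds of colorectal cancer are about 2.15 times as high in the positive fh group.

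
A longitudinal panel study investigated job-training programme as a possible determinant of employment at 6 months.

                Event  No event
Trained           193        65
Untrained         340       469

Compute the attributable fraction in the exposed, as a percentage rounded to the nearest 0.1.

Cells: a = 193, b = 65, c = 340, d = 469.
Risk in exposed = 193/258 = 0.74806; risk in unexposed = 340/809 = 0.42027.
RR = 0.74806/0.42027 = 1.77995
AR% = (RR − 1)/RR × 100 = (1.77995 − 1)/1.77995 × 100 = 43.8186%

43.8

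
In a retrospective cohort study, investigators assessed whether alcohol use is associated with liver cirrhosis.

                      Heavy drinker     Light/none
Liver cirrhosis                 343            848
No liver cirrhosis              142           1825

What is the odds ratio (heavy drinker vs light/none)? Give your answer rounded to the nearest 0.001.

5.198

Reading the table with exposure as columns: a = 343 (Heavy drinker, case), b = 142 (Heavy drinker, non-case), c = 848 (Light/none, case), d = 1825.
OR = (a·d)/(b·c) = (343 × 1825) / (142 × 848) = 625975 / 120416 = 5.19844
The odds of liver cirrhosis are about 5.20 times as high in the heavy drinker group.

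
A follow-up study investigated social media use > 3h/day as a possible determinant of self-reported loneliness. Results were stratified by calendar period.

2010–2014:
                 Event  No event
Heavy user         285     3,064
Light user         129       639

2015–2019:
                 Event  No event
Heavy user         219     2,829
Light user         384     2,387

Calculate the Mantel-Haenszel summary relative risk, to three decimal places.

0.514

RR_MH = Σ(aᵢ·n₀ᵢ/nᵢ) / Σ(cᵢ·n₁ᵢ/nᵢ), with n₁ᵢ = aᵢ+bᵢ (exposed), n₀ᵢ = cᵢ+dᵢ (unexposed), nᵢ = n₁ᵢ+n₀ᵢ.
Stratum 1 (2010–2014): n₁ = 3349, n₀ = 768, n = 4117; a·n₀/n = 285·768/4117 = 53.1649; c·n₁/n = 129·3349/4117 = 104.9359
Stratum 2 (2015–2019): n₁ = 3048, n₀ = 2771, n = 5819; a·n₀/n = 219·2771/5819 = 104.2875; c·n₁/n = 384·3048/5819 = 201.1397
RR_MH = (53.1649 + 104.2875) / (104.9359 + 201.1397) = 157.4524 / 306.0756 = 0.51442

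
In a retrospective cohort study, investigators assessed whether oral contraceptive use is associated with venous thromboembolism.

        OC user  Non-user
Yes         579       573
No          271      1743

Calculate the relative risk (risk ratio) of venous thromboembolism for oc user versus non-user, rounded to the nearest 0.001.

Reading the table with exposure as columns: a = 579 (OC user, case), b = 271 (OC user, non-case), c = 573 (Non-user, case), d = 1743.
Risk in exposed = 579/850 = 0.68118; risk in unexposed = 573/2316 = 0.24741.
RR = 0.68118 / 0.24741 = 2.75324
The risk among the exposed is 2.75 times that among the unexposed.

2.753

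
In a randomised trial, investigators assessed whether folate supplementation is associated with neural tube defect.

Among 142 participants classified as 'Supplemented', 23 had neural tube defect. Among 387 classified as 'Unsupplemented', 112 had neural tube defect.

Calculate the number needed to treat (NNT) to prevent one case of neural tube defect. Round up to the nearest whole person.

8

Risk in treated group = 23/142 = 0.16197; risk in control = 112/387 = 0.28941.
Absolute risk reduction = 0.28941 − 0.16197 = 0.12743
NNT = 1 / ARR = 1 / 0.12743 = 7.847 → round up → 8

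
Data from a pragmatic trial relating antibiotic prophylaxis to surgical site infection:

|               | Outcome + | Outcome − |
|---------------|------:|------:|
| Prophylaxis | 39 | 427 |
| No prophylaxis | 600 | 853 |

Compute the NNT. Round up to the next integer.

Risk in treated group = 39/466 = 0.08369; risk in control = 600/1453 = 0.41294.
Absolute risk reduction = 0.41294 − 0.08369 = 0.32925
NNT = 1 / ARR = 1 / 0.32925 = 3.037 → round up → 4

4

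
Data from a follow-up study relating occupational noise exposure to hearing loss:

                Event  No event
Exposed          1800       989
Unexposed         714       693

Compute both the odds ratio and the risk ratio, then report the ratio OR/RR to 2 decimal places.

Cells: a = 1800, b = 989, c = 714, d = 693.
OR = (1800·693)/(989·714) = 1247400/706146 = 1.76649
Risk in exposed = 1800/2789 = 0.64539; risk in unexposed = 714/1407 = 0.50746; RR = 1.27180
OR/RR = 1.76649 / 1.27180 = 1.38897
The outcome is not rare, so the OR lies further from 1 than the RR.

1.39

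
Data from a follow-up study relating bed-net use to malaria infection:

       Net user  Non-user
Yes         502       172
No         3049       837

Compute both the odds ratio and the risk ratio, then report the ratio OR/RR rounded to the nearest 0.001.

0.966

Reading the table with exposure as columns: a = 502 (Net user, case), b = 3049 (Net user, non-case), c = 172 (Non-user, case), d = 837.
OR = (502·837)/(3049·172) = 420174/524428 = 0.80120
Risk in exposed = 502/3551 = 0.14137; risk in unexposed = 172/1009 = 0.17047; RR = 0.82931
OR/RR = 0.80120 / 0.82931 = 0.96611
The outcome is not rare, so the OR lies further from 1 than the RR.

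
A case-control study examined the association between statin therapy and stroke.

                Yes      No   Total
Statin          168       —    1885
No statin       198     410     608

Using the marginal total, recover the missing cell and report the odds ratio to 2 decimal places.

0.20

The missing cell is in the exposed row: 1885 − 168 = 1717.
So a = 168, b = 1717, c = 198, d = 410.
OR = (a·d)/(b·c) = (168 × 410) / (1717 × 198) = 68880 / 339966 = 0.20261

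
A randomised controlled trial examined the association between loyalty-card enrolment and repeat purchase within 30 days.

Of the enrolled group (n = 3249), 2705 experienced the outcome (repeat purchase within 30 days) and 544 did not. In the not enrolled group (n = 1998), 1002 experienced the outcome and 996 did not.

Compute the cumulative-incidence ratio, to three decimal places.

From the description: a = 2705, b = 544, c = 1002, d = 996.
Risk in exposed = 2705/3249 = 0.83256; risk in unexposed = 1002/1998 = 0.50150.
RR = 0.83256 / 0.50150 = 1.66014
The risk among the exposed is 1.66 times that among the unexposed.

1.660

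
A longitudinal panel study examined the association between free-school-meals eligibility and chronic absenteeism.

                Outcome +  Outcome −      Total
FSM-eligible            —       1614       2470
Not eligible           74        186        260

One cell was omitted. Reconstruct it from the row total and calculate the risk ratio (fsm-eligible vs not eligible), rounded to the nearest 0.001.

1.218

The missing cell is in the exposed row: 2470 − 1614 = 856.
So a = 856, b = 1614, c = 74, d = 186.
RR = [a/(a+b)] / [c/(c+d)] = (856/2470) / (74/260) = 0.34656/0.28462 = 1.21764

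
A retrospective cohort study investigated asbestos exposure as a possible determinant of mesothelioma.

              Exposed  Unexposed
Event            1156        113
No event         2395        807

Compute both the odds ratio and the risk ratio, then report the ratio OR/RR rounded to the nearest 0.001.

Reading the table with exposure as columns: a = 1156 (Exposed, case), b = 2395 (Exposed, non-case), c = 113 (Unexposed, case), d = 807.
OR = (1156·807)/(2395·113) = 932892/270635 = 3.44705
Risk in exposed = 1156/3551 = 0.32554; risk in unexposed = 113/920 = 0.12283; RR = 2.65043
OR/RR = 3.44705 / 2.65043 = 1.30056
The outcome is not rare, so the OR lies further from 1 than the RR.

1.301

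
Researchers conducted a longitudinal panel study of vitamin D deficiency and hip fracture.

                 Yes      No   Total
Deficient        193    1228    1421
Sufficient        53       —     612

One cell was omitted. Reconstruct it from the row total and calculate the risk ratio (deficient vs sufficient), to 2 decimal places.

The missing cell is in the unexposed row: 612 − 53 = 559.
So a = 193, b = 1228, c = 53, d = 559.
RR = [a/(a+b)] / [c/(c+d)] = (193/1421) / (53/612) = 0.13582/0.08660 = 1.56833

1.57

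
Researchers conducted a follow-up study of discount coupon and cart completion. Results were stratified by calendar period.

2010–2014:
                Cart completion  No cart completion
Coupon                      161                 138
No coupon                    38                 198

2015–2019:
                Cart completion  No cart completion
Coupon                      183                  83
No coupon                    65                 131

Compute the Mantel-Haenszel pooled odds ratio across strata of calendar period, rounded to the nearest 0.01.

OR_MH = Σ(aᵢdᵢ/nᵢ) / Σ(bᵢcᵢ/nᵢ), where nᵢ is the stratum total.
Stratum 1 (2010–2014): n = 535; a·d/n = 161·198/535 = 59.5850; b·c/n = 138·38/535 = 9.8019
Stratum 2 (2015–2019): n = 462; a·d/n = 183·131/462 = 51.8896; b·c/n = 83·65/462 = 11.6775
OR_MH = (59.5850 + 51.8896) / (9.8019 + 11.6775) = 111.4747 / 21.4794 = 5.18985

5.19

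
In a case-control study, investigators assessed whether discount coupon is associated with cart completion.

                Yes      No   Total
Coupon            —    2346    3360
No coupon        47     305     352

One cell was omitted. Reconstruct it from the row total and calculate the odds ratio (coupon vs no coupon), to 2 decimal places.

The missing cell is in the exposed row: 3360 − 2346 = 1014.
So a = 1014, b = 2346, c = 47, d = 305.
OR = (a·d)/(b·c) = (1014 × 305) / (2346 × 47) = 309270 / 110262 = 2.80486

2.80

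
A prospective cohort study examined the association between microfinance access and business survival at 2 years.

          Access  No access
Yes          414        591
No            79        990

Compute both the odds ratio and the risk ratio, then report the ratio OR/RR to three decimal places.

Reading the table with exposure as columns: a = 414 (Access, case), b = 79 (Access, non-case), c = 591 (No access, case), d = 990.
OR = (414·990)/(79·591) = 409860/46689 = 8.77851
Risk in exposed = 414/493 = 0.83976; risk in unexposed = 591/1581 = 0.37381; RR = 2.24646
OR/RR = 8.77851 / 2.24646 = 3.90772
The outcome is not rare, so the OR lies further from 1 than the RR.

3.908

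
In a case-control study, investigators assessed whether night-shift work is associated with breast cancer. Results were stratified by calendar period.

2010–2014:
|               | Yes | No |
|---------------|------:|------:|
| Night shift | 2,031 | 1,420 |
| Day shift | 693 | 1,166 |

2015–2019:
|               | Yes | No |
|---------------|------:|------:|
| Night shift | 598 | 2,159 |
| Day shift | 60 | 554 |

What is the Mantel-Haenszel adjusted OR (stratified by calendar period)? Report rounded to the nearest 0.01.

2.43

OR_MH = Σ(aᵢdᵢ/nᵢ) / Σ(bᵢcᵢ/nᵢ), where nᵢ is the stratum total.
Stratum 1 (2010–2014): n = 5310; a·d/n = 2031·1166/5310 = 445.9785; b·c/n = 1420·693/5310 = 185.3220
Stratum 2 (2015–2019): n = 3371; a·d/n = 598·554/3371 = 98.2771; b·c/n = 2159·60/3371 = 38.4278
OR_MH = (445.9785 + 98.2771) / (185.3220 + 38.4278) = 544.2556 / 223.7498 = 2.43243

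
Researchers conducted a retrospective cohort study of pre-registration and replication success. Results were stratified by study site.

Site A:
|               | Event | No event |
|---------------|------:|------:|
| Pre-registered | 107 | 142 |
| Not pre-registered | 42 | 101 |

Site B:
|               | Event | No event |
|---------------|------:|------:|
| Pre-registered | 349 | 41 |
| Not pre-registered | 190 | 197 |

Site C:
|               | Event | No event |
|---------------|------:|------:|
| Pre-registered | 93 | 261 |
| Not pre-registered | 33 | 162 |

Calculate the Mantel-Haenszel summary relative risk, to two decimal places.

1.72

RR_MH = Σ(aᵢ·n₀ᵢ/nᵢ) / Σ(cᵢ·n₁ᵢ/nᵢ), with n₁ᵢ = aᵢ+bᵢ (exposed), n₀ᵢ = cᵢ+dᵢ (unexposed), nᵢ = n₁ᵢ+n₀ᵢ.
Stratum 1 (Site A): n₁ = 249, n₀ = 143, n = 392; a·n₀/n = 107·143/392 = 39.0332; c·n₁/n = 42·249/392 = 26.6786
Stratum 2 (Site B): n₁ = 390, n₀ = 387, n = 777; a·n₀/n = 349·387/777 = 173.8263; c·n₁/n = 190·390/777 = 95.3668
Stratum 3 (Site C): n₁ = 354, n₀ = 195, n = 549; a·n₀/n = 93·195/549 = 33.0328; c·n₁/n = 33·354/549 = 21.2787
RR_MH = (39.0332 + 173.8263 + 33.0328) / (26.6786 + 95.3668 + 21.2787) = 245.8922 / 143.3241 = 1.71564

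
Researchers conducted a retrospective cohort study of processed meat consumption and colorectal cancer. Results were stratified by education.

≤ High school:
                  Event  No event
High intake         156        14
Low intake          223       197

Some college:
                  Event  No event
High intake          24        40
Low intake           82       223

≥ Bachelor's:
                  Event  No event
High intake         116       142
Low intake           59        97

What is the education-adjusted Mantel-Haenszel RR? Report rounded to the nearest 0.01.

1.52

RR_MH = Σ(aᵢ·n₀ᵢ/nᵢ) / Σ(cᵢ·n₁ᵢ/nᵢ), with n₁ᵢ = aᵢ+bᵢ (exposed), n₀ᵢ = cᵢ+dᵢ (unexposed), nᵢ = n₁ᵢ+n₀ᵢ.
Stratum 1 (≤ High school): n₁ = 170, n₀ = 420, n = 590; a·n₀/n = 156·420/590 = 111.0508; c·n₁/n = 223·170/590 = 64.2542
Stratum 2 (Some college): n₁ = 64, n₀ = 305, n = 369; a·n₀/n = 24·305/369 = 19.8374; c·n₁/n = 82·64/369 = 14.2222
Stratum 3 (≥ Bachelor's): n₁ = 258, n₀ = 156, n = 414; a·n₀/n = 116·156/414 = 43.7101; c·n₁/n = 59·258/414 = 36.7681
RR_MH = (111.0508 + 19.8374 + 43.7101) / (64.2542 + 14.2222 + 36.7681) = 174.5984 / 115.2446 = 1.51502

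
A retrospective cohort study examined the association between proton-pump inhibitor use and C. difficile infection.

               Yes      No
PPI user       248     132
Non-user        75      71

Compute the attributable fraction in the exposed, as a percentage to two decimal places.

Cells: a = 248, b = 132, c = 75, d = 71.
Risk in exposed = 248/380 = 0.65263; risk in unexposed = 75/146 = 0.51370.
RR = 0.65263/0.51370 = 1.27046
AR% = (RR − 1)/RR × 100 = (1.27046 − 1)/1.27046 × 100 = 21.2881%

21.29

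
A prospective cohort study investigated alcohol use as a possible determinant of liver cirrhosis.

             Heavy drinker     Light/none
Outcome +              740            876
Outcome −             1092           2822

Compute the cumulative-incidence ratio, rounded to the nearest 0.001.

Reading the table with exposure as columns: a = 740 (Heavy drinker, case), b = 1092 (Heavy drinker, non-case), c = 876 (Light/none, case), d = 2822.
Risk in exposed = 740/1832 = 0.40393; risk in unexposed = 876/3698 = 0.23688.
RR = 0.40393 / 0.23688 = 1.70518
The risk among the exposed is 1.71 times that among the unexposed.

1.705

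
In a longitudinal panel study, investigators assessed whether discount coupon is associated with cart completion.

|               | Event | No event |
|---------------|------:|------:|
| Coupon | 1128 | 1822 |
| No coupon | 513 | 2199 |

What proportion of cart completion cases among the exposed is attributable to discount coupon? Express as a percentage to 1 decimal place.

Cells: a = 1128, b = 1822, c = 513, d = 2199.
Risk in exposed = 1128/2950 = 0.38237; risk in unexposed = 513/2712 = 0.18916.
RR = 0.38237/0.18916 = 2.02143
AR% = (RR − 1)/RR × 100 = (2.02143 − 1)/2.02143 × 100 = 50.5301%

50.5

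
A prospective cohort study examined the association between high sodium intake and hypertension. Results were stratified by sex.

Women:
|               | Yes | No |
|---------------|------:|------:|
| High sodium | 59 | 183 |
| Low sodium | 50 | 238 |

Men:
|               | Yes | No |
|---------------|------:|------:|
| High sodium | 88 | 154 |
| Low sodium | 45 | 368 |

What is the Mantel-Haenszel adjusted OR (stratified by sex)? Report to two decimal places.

OR_MH = Σ(aᵢdᵢ/nᵢ) / Σ(bᵢcᵢ/nᵢ), where nᵢ is the stratum total.
Stratum 1 (Women): n = 530; a·d/n = 59·238/530 = 26.4943; b·c/n = 183·50/530 = 17.2642
Stratum 2 (Men): n = 655; a·d/n = 88·368/655 = 49.4412; b·c/n = 154·45/655 = 10.5802
OR_MH = (26.4943 + 49.4412) / (17.2642 + 10.5802) = 75.9356 / 27.8443 = 2.72715

2.73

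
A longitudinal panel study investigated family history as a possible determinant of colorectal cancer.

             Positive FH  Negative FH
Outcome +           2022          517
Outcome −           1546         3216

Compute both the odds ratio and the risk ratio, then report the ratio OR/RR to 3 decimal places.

1.988

Reading the table with exposure as columns: a = 2022 (Positive FH, case), b = 1546 (Positive FH, non-case), c = 517 (Negative FH, case), d = 3216.
OR = (2022·3216)/(1546·517) = 6502752/799282 = 8.13574
Risk in exposed = 2022/3568 = 0.56670; risk in unexposed = 517/3733 = 0.13849; RR = 4.09189
OR/RR = 8.13574 / 4.09189 = 1.98826
The outcome is not rare, so the OR lies further from 1 than the RR.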